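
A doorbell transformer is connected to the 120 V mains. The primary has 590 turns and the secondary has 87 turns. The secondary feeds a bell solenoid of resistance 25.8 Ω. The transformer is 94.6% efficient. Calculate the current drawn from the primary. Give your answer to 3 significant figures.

I_p ≈ 0.107 A

V_s = 120 × 87/590 = 17.695 V.
I_s = V_s/R = 17.695/25.8 = 0.68585 A.
P_out = V_s I_s = 17.695 × 0.68585 = 12.136 W.
P_in = P_out/η = 12.136/0.946 = 12.829 W.
I_p = P_in/V_p = 12.829/120 = 0.107 A.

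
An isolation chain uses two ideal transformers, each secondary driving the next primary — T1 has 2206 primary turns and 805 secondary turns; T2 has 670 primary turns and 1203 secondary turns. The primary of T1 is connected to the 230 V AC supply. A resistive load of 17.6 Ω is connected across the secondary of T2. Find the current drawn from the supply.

I_supply ≈ 5.61 A

Secondary of T1: V = 230.00 × 805/2206 = 83.930 V.
Secondary of T2: V = 83.930 × 1203/670 = 150.70 V.
I_load = 150.70/17.6 = 8.5624 A, so P_out = 150.70 × 8.5624 = 1290.3 W.
All ideal ⇒ P_in = P_out, so I_supply = 1290.3/230 = 5.61 A.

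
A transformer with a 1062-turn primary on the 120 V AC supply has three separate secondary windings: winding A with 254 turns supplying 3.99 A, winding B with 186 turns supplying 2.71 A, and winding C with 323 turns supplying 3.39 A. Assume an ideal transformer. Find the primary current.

I_p ≈ 2.46 A

V_A = 120 × 254/1062 = 28.701 V; V_B = 120 × 186/1062 = 21.017 V; V_C = 120 × 323/1062 = 36.497 V.
P_out = V_A I_A + V_B I_B + V_C I_C = 28.701×3.99 + 21.017×2.71 + 36.497×3.39 = 114.52 + 56.956 + 123.73 = 295.20 W.
Ideal ⇒ P_in = P_out, so I_p = P_out/V_p = 295.20/120 = 2.46 A.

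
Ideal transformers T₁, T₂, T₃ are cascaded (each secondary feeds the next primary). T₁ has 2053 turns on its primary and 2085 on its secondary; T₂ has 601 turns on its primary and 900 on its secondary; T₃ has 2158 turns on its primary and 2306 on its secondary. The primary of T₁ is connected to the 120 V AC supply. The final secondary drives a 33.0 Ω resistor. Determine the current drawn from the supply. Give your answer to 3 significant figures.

After T₁: V = 120.00 × 2085/2053 = 121.87 V.
After T₂: V = 121.87 × 900/601 = 182.50 V.
After T₃: V = 182.50 × 2306/2158 = 195.02 V.
I_load = 195.02/33.0 = 5.9096 A, so P_out = 195.02 × 5.9096 = 1152.5 W.
All ideal ⇒ P_in = P_out, so I_supply = 1152.5/120 = 9.60 A.

I_supply ≈ 9.60 A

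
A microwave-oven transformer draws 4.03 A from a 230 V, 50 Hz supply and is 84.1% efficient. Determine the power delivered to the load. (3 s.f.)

P_in = V_in I_in = 230 × 4.03 = 926.90 W.
P_out = η P_in = 0.841 × 926.90 = 780 W.

P_out ≈ 780 W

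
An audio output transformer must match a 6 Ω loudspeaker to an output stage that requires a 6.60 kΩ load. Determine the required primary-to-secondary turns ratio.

Z_p/Z_s = (N_p/N_s)², so N_p/N_s = √(6600/6) = √1100 = 33.2.

N_p/N_s ≈ 33.2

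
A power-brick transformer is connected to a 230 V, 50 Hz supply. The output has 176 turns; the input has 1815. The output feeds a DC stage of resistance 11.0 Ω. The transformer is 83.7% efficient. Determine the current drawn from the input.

V_out = 230 × 176/1815 = 22.303 V.
I_out = V_out/R = 22.303/11.0 = 2.0275 A.
P_out = V_out I_out = 22.303 × 2.0275 = 45.220 W.
P_in = P_out/η = 45.220/0.837 = 54.027 W.
I_in = P_in/V_in = 54.027/230 = 0.235 A.

I_in ≈ 0.235 A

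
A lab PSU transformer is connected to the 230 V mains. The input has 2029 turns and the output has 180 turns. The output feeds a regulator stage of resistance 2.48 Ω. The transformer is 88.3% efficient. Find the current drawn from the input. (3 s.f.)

I_in ≈ 0.827 A

V_out = 230 × 180/2029 = 20.404 V.
I_out = V_out/R = 20.404/2.48 = 8.2275 A.
P_out = V_out I_out = 20.404 × 8.2275 = 167.87 W.
P_in = P_out/η = 167.87/0.883 = 190.12 W.
I_in = P_in/V_in = 190.12/230 = 0.827 A.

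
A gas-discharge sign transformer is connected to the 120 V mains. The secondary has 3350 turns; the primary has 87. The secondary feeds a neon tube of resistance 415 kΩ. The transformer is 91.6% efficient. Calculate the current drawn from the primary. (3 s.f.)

I_p ≈ 0.468 A

V_s = 120 × 3350/87 = 4620.7 V.
I_s = V_s/R = 4620.7/415000 = 0.011134 A.
P_out = V_s I_s = 4620.7 × 0.011134 = 51.448 W.
P_in = P_out/η = 51.448/0.916 = 56.166 W.
I_p = P_in/V_p = 56.166/120 = 0.468 A.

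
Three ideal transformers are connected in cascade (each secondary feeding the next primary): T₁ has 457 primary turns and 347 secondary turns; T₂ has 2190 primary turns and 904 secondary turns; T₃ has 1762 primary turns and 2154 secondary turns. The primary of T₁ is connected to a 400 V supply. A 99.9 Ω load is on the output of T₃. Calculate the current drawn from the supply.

After T₁: V = 400.00 × 347/457 = 303.72 V.
After T₂: V = 303.72 × 904/2190 = 125.37 V.
After T₃: V = 125.37 × 2154/1762 = 153.26 V.
I_load = 153.26/99.9 = 1.5342 A, so P_out = 153.26 × 1.5342 = 235.13 W.
All ideal ⇒ P_in = P_out, so I_supply = 235.13/400 = 0.588 A.

I_supply ≈ 0.588 A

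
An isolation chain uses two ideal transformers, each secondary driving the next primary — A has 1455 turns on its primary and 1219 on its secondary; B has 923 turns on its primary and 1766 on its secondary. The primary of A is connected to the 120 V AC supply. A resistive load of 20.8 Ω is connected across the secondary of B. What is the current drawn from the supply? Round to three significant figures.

After A: V = 120.00 × 1219/1455 = 100.54 V.
After B: V = 100.54 × 1766/923 = 192.36 V.
I_load = 192.36/20.8 = 9.2480 A, so P_out = 192.36 × 9.2480 = 1778.9 W.
All ideal ⇒ P_in = P_out, so I_supply = 1778.9/120 = 14.8 A.

I_supply ≈ 14.8 A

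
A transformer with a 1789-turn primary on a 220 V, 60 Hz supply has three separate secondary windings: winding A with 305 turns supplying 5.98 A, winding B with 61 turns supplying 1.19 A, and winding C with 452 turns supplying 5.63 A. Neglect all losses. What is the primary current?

I_p ≈ 2.48 A

V_A = 220 × 305/1789 = 37.507 V; V_B = 220 × 61/1789 = 7.5014 V; V_C = 220 × 452/1789 = 55.584 V.
P_out = V_A I_A + V_B I_B + V_C I_C = 37.507×5.98 + 7.5014×1.19 + 55.584×5.63 = 224.29 + 8.9267 + 312.94 = 546.16 W.
Ideal ⇒ P_in = P_out, so I_p = P_out/V_p = 546.16/220 = 2.48 A.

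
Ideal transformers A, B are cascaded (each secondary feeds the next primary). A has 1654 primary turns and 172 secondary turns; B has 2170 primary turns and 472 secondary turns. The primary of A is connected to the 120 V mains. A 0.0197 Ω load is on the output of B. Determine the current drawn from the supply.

I_supply ≈ 3.12 A

After A: V = 120.00 × 172/1654 = 12.479 V.
After B: V = 12.479 × 472/2170 = 2.7143 V.
I_load = 2.7143/0.0197 = 137.78 A, so P_out = 2.7143 × 137.78 = 373.98 W.
All ideal ⇒ P_in = P_out, so I_supply = 373.98/120 = 3.12 A.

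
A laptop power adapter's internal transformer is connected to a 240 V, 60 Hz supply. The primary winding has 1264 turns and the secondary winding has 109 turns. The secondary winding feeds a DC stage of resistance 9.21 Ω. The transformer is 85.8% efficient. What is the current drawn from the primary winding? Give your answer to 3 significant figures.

V_s = 240 × 109/1264 = 20.696 V.
I_s = V_s/R = 20.696/9.21 = 2.2471 A.
P_out = V_s I_s = 20.696 × 2.2471 = 46.507 W.
P_in = P_out/η = 46.507/0.858 = 54.204 W.
I_p = P_in/V_p = 54.204/240 = 0.226 A.

I_p ≈ 0.226 A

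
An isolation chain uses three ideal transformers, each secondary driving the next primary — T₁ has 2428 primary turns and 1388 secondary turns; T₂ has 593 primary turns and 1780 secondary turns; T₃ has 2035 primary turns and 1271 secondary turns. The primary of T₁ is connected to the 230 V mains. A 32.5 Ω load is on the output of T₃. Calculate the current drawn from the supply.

After T₁: V = 230.00 × 1388/2428 = 131.48 V.
After T₂: V = 131.48 × 1780/593 = 394.67 V.
After T₃: V = 394.67 × 1271/2035 = 246.50 V.
I_load = 246.50/32.5 = 7.5846 A, so P_out = 246.50 × 7.5846 = 1869.6 W.
All ideal ⇒ P_in = P_out, so I_supply = 1869.6/230 = 8.13 A.

I_supply ≈ 8.13 A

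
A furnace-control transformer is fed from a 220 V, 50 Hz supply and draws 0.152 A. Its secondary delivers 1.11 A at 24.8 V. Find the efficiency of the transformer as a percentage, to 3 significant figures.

η ≈ 82.3%

P_in = 220 × 0.152 = 33.4400 W.
P_out = 24.8 × 1.11 = 27.5280 W.
η = P_out/P_in = 27.5280/33.4400 = 0.823.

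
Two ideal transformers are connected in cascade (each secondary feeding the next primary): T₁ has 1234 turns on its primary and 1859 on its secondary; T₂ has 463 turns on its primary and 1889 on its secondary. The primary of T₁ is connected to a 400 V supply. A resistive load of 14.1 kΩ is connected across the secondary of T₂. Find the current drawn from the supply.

After T₁: V = 400.00 × 1859/1234 = 602.59 V.
After T₂: V = 602.59 × 1889/463 = 2458.5 V.
I_load = 2458.5/14100 = 0.17436 A, so P_out = 2458.5 × 0.17436 = 428.68 W.
All ideal ⇒ P_in = P_out, so I_supply = 428.68/400 = 1.07 A.

I_supply ≈ 1.07 A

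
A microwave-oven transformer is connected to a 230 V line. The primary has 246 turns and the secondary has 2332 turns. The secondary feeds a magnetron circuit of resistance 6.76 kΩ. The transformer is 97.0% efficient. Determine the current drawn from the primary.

V_s = 230 × 2332/246 = 2180.3 V.
I_s = V_s/R = 2180.3/6760 = 0.32253 A.
P_out = V_s I_s = 2180.3 × 0.32253 = 703.23 W.
P_in = P_out/η = 703.23/0.970 = 724.98 W.
I_p = P_in/V_p = 724.98/230 = 3.15 A.

I_p ≈ 3.15 A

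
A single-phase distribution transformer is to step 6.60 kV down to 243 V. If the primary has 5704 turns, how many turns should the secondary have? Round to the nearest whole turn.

N_s = 210 turns

N_s/N_p = V_s/V_p, so N_s = 5704 × 243/6600 = 210.0 ≈ 210 turns.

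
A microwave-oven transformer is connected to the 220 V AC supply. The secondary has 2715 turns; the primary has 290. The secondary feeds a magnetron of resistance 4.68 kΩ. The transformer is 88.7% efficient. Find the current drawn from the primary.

I_p ≈ 4.65 A

V_s = 220 × 2715/290 = 2059.7 V.
I_s = V_s/R = 2059.7/4680 = 0.44010 A.
P_out = V_s I_s = 2059.7 × 0.44010 = 906.45 W.
P_in = P_out/η = 906.45/0.887 = 1021.9 W.
I_p = P_in/V_p = 1021.9/220 = 4.65 A.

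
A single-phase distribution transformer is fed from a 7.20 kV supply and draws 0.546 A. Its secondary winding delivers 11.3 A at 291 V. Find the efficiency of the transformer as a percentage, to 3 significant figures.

P_in = 7200 × 0.546 = 3931.20 W.
P_out = 291 × 11.3 = 3288.30 W.
η = P_out/P_in = 3288.30/3931.20 = 0.836.

η ≈ 83.6%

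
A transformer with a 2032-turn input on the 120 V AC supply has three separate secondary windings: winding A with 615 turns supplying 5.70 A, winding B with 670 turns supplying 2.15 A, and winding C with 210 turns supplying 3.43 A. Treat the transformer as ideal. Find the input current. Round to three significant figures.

V_A = 120 × 615/2032 = 36.319 V; V_B = 120 × 670/2032 = 39.567 V; V_C = 120 × 210/2032 = 12.402 V.
P_out = V_A I_A + V_B I_B + V_C I_C = 36.319×5.70 + 39.567×2.15 + 12.402×3.43 = 207.02 + 85.069 + 42.537 = 334.62 W.
Ideal ⇒ P_in = P_out, so I_in = P_out/V_in = 334.62/120 = 2.79 A.

I_in ≈ 2.79 A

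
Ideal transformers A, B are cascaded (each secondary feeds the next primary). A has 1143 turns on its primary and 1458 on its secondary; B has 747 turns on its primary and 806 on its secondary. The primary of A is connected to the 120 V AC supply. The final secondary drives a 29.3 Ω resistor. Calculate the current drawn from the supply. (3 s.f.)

After A: V = 120.00 × 1458/1143 = 153.07 V.
After B: V = 153.07 × 806/747 = 165.16 V.
I_load = 165.16/29.3 = 5.6369 A, so P_out = 165.16 × 5.6369 = 930.99 W.
All ideal ⇒ P_in = P_out, so I_supply = 930.99/120 = 7.76 A.

I_supply ≈ 7.76 A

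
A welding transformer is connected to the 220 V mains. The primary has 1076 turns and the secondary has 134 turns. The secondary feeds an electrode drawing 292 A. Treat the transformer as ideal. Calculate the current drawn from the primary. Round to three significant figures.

For an ideal transformer I_p N_p = I_s N_s, so I_p = 292 × 134/1076 = 36.4 A.

I_p ≈ 36.4 A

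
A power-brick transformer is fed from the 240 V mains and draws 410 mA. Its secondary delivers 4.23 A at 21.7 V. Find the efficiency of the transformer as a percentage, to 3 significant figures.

P_in = 240 × 0.410 = 98.4000 W.
P_out = 21.7 × 4.23 = 91.7910 W.
η = P_out/P_in = 91.7910/98.4000 = 0.933.

η ≈ 93.3%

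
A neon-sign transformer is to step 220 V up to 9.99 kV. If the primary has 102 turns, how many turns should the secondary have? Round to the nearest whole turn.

N_s/N_p = V_s/V_p, so N_s = 102 × 9990/220 = 4631.7 ≈ 4632 turns.

N_s = 4632 turns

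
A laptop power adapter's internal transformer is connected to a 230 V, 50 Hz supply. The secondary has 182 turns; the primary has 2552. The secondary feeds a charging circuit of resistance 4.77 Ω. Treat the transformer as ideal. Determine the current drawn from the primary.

I_p ≈ 0.245 A

V_s = V_p × N_s/N_p = 230 × 182/2552 = 16.403 V.
I_s = V_s/R = 16.403/4.77 = 3.4387 A.
For an ideal transformer I_p N_p = I_s N_s, so I_p = 3.4387 × 182/2552 = 0.245 A.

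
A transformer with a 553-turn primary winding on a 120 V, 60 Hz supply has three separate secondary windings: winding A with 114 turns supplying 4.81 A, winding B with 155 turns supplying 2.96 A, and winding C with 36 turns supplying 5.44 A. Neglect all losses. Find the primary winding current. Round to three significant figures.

I_p ≈ 2.18 A

V_A = 120 × 114/553 = 24.738 V; V_B = 120 × 155/553 = 33.635 V; V_C = 120 × 36/553 = 7.8119 V.
P_out = V_A I_A + V_B I_B + V_C I_C = 24.738×4.81 + 33.635×2.96 + 7.8119×5.44 = 118.99 + 99.559 + 42.497 = 261.04 W.
Ideal ⇒ P_in = P_out, so I_p = P_out/V_p = 261.04/120 = 2.18 A.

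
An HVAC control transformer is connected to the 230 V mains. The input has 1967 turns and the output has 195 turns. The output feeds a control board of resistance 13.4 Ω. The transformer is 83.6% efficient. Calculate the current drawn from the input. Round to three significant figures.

V_out = 230 × 195/1967 = 22.801 V.
I_out = V_out/R = 22.801/13.4 = 1.7016 A.
P_out = V_out I_out = 22.801 × 1.7016 = 38.798 W.
P_in = P_out/η = 38.798/0.836 = 46.409 W.
I_in = P_in/V_in = 46.409/230 = 0.202 A.

I_in ≈ 0.202 A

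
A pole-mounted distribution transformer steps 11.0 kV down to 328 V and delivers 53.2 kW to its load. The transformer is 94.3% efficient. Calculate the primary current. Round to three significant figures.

I_p ≈ 5.13 A

P_in = P_out/η = 53200/0.943 = 56416 W.
I_p = P_in/V_p = 56416/11000 = 5.13 A.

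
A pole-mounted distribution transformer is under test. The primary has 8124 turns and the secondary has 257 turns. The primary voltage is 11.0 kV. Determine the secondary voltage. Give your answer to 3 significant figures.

V_s/V_p = N_s/N_p, so V_s = 11000 × 257/8124 = 348 V.

V_s ≈ 348 V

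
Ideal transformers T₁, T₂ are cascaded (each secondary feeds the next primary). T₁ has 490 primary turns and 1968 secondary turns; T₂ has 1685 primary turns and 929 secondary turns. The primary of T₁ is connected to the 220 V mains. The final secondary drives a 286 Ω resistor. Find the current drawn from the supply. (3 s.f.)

Secondary of T₁: V = 220.00 × 1968/490 = 883.59 V.
Secondary of T₂: V = 883.59 × 929/1685 = 487.16 V.
I_load = 487.16/286 = 1.7033 A, so P_out = 487.16 × 1.7033 = 829.79 W.
All ideal ⇒ P_in = P_out, so I_supply = 829.79/220 = 3.77 A.

I_supply ≈ 3.77 A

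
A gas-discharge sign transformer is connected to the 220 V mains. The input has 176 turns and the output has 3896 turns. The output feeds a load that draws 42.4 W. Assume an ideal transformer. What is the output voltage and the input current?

V_out ≈ 4870 V, I_in ≈ 0.193 A

V_out = V_in × N_out/N_in = 220 × 3896/176 = 4870.0 V.
I_out = P/V_out = 42.4/4870.0 = 0.0087064 A.
I_in = I_out × N_out/N_in = 0.0087064 × 3896/176 = 0.193 A.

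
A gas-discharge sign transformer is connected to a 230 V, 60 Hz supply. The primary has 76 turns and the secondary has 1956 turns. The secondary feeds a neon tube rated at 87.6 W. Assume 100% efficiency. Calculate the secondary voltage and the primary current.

V_s ≈ 5920 V, I_p ≈ 0.381 A

V_s = V_p × N_s/N_p = 230 × 1956/76 = 5919.5 V.
I_s = P/V_s = 87.6/5919.5 = 0.014799 A.
I_p = I_s × N_s/N_p = 0.014799 × 1956/76 = 0.381 A.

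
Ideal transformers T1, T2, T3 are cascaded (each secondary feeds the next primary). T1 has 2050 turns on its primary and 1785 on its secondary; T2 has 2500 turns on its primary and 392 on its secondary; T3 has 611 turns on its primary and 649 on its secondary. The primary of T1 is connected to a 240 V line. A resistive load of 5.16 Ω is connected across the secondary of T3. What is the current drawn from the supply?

I_supply ≈ 0.978 A

Secondary of T1: V = 240.00 × 1785/2050 = 208.98 V.
Secondary of T2: V = 208.98 × 392/2500 = 32.767 V.
Secondary of T3: V = 32.767 × 649/611 = 34.805 V.
I_load = 34.805/5.16 = 6.7452 A, so P_out = 34.805 × 6.7452 = 234.77 W.
All ideal ⇒ P_in = P_out, so I_supply = 234.77/240 = 0.978 A.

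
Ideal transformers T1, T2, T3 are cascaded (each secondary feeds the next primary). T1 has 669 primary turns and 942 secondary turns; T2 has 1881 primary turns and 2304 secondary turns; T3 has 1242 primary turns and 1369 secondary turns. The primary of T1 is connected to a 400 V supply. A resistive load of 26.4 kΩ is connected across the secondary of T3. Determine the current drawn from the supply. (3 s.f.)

After T1: V = 400.00 × 942/669 = 563.23 V.
After T2: V = 563.23 × 2304/1881 = 689.89 V.
After T3: V = 689.89 × 1369/1242 = 760.43 V.
I_load = 760.43/26400 = 0.028804 A, so P_out = 760.43 × 0.028804 = 21.904 W.
All ideal ⇒ P_in = P_out, so I_supply = 21.904/400 = 0.0548 A.

I_supply ≈ 0.0548 A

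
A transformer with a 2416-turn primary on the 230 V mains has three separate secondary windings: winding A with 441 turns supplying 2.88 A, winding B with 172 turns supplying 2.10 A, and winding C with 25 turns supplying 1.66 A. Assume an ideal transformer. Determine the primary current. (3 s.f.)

V_A = 230 × 441/2416 = 41.983 V; V_B = 230 × 172/2416 = 16.374 V; V_C = 230 × 25/2416 = 2.3800 V.
P_out = V_A I_A + V_B I_B + V_C I_C = 41.983×2.88 + 16.374×2.10 + 2.3800×1.66 = 120.91 + 34.386 + 3.9507 = 159.25 W.
Ideal ⇒ P_in = P_out, so I_p = P_out/V_p = 159.25/230 = 0.692 A.

I_p ≈ 0.692 A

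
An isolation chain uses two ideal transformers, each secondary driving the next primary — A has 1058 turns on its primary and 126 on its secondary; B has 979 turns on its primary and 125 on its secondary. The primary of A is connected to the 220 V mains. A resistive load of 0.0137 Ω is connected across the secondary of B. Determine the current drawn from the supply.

Secondary of A: V = 220.00 × 126/1058 = 26.200 V.
Secondary of B: V = 26.200 × 125/979 = 3.3453 V.
I_load = 3.3453/0.0137 = 244.18 A, so P_out = 3.3453 × 244.18 = 816.86 W.
All ideal ⇒ P_in = P_out, so I_supply = 816.86/220 = 3.71 A.

I_supply ≈ 3.71 A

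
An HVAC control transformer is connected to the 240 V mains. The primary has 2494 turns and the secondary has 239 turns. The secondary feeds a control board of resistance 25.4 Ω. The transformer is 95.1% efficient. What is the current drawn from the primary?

V_s = 240 × 239/2494 = 22.999 V.
I_s = V_s/R = 22.999/25.4 = 0.90548 A.
P_out = V_s I_s = 22.999 × 0.90548 = 20.825 W.
P_in = P_out/η = 20.825/0.951 = 21.898 W.
I_p = P_in/V_p = 21.898/240 = 0.0912 A.

I_p ≈ 0.0912 A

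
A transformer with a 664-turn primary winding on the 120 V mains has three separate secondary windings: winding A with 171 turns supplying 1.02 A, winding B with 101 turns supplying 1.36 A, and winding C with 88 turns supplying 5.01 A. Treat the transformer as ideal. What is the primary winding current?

V_A = 120 × 171/664 = 30.904 V; V_B = 120 × 101/664 = 18.253 V; V_C = 120 × 88/664 = 15.904 V.
P_out = V_A I_A + V_B I_B + V_C I_C = 30.904×1.02 + 18.253×1.36 + 15.904×5.01 = 31.522 + 24.824 + 79.677 = 136.02 W.
Ideal ⇒ P_in = P_out, so I_p = P_out/V_p = 136.02/120 = 1.13 A.

I_p ≈ 1.13 A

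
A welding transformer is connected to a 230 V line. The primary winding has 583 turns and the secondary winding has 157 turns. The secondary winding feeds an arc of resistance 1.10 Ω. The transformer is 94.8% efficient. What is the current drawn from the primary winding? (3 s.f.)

V_s = 230 × 157/583 = 61.938 V.
I_s = V_s/R = 61.938/1.10 = 56.308 A.
P_out = V_s I_s = 61.938 × 56.308 = 3487.6 W.
P_in = P_out/η = 3487.6/0.948 = 3678.9 W.
I_p = P_in/V_p = 3678.9/230 = 16.0 A.

I_p ≈ 16.0 A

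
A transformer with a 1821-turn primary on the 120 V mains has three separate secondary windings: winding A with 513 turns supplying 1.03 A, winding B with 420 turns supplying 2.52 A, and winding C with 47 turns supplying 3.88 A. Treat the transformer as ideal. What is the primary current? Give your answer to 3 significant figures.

I_p ≈ 0.972 A

V_A = 120 × 513/1821 = 33.806 V; V_B = 120 × 420/1821 = 27.677 V; V_C = 120 × 47/1821 = 3.0972 V.
P_out = V_A I_A + V_B I_B + V_C I_C = 33.806×1.03 + 27.677×2.52 + 3.0972×3.88 = 34.820 + 69.746 + 12.017 = 116.58 W.
Ideal ⇒ P_in = P_out, so I_p = P_out/V_p = 116.58/120 = 0.972 A.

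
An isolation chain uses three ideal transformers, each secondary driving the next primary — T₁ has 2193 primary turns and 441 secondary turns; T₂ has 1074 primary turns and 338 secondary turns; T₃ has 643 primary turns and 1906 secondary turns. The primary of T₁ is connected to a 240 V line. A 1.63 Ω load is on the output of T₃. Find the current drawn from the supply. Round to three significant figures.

Secondary of T₁: V = 240.00 × 441/2193 = 48.263 V.
Secondary of T₂: V = 48.263 × 338/1074 = 15.189 V.
Secondary of T₃: V = 15.189 × 1906/643 = 45.023 V.
I_load = 45.023/1.63 = 27.622 A, so P_out = 45.023 × 27.622 = 1243.6 W.
All ideal ⇒ P_in = P_out, so I_supply = 1243.6/240 = 5.18 A.

I_supply ≈ 5.18 A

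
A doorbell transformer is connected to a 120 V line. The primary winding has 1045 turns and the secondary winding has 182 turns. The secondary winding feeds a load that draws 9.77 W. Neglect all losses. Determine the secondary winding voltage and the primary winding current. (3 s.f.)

V_s ≈ 20.9 V, I_p ≈ 0.0814 A

V_s = V_p × N_s/N_p = 120 × 182/1045 = 20.900 V.
I_s = P/V_s = 9.77/20.900 = 0.46747 A.
I_p = I_s × N_s/N_p = 0.46747 × 182/1045 = 0.0814 A.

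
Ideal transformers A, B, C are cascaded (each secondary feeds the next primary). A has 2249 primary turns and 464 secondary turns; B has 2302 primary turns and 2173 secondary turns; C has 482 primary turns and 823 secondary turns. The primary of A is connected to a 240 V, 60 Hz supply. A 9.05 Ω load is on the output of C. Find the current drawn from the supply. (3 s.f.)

I_supply ≈ 2.93 A

Secondary of A: V = 240.00 × 464/2249 = 49.515 V.
Secondary of B: V = 49.515 × 2173/2302 = 46.741 V.
Secondary of C: V = 46.741 × 823/482 = 79.808 V.
I_load = 79.808/9.05 = 8.8186 A, so P_out = 79.808 × 8.8186 = 703.79 W.
All ideal ⇒ P_in = P_out, so I_supply = 703.79/240 = 2.93 A.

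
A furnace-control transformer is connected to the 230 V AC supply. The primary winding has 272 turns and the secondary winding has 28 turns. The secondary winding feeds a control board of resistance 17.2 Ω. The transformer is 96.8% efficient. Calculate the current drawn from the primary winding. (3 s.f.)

I_p ≈ 0.146 A

V_s = 230 × 28/272 = 23.676 V.
I_s = V_s/R = 23.676/17.2 = 1.3765 A.
P_out = V_s I_s = 23.676 × 1.3765 = 32.592 W.
P_in = P_out/η = 32.592/0.968 = 33.669 W.
I_p = P_in/V_p = 33.669/230 = 0.146 A.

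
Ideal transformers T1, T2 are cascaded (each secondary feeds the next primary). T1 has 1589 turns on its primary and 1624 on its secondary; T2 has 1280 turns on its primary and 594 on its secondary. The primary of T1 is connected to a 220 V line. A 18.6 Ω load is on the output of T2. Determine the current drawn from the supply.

Secondary of T1: V = 220.00 × 1624/1589 = 224.85 V.
Secondary of T2: V = 224.85 × 594/1280 = 104.34 V.
I_load = 104.34/18.6 = 5.6098 A, so P_out = 104.34 × 5.6098 = 585.34 W.
All ideal ⇒ P_in = P_out, so I_supply = 585.34/220 = 2.66 A.

I_supply ≈ 2.66 A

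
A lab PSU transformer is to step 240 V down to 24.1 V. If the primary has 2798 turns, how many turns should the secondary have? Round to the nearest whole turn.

N_s/N_p = V_s/V_p, so N_s = 2798 × 24.1/240 = 281.0 ≈ 281 turns.

N_s = 281 turns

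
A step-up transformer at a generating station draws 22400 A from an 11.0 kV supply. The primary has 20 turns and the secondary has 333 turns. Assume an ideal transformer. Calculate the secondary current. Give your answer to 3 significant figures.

I_s ≈ 1350 A

I_s/I_p = N_p/N_s, so I_s = 22400 × 20/333 = 1350 A.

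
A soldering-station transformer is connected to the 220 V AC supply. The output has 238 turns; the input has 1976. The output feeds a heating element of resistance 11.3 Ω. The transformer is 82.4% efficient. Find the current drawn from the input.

V_out = 220 × 238/1976 = 26.498 V.
I_out = V_out/R = 26.498/11.3 = 2.3450 A.
P_out = V_out I_out = 26.498 × 2.3450 = 62.137 W.
P_in = P_out/η = 62.137/0.824 = 75.408 W.
I_in = P_in/V_in = 75.408/220 = 0.343 A.

I_in ≈ 0.343 A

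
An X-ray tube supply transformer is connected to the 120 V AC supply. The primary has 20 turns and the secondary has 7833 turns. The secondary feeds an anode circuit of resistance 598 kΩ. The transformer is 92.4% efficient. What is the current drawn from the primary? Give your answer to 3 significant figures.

I_p ≈ 33.3 A

V_s = 120 × 7833/20 = 46998 V.
I_s = V_s/R = 46998/598000 = 0.078592 A.
P_out = V_s I_s = 46998 × 0.078592 = 3693.7 W.
P_in = P_out/η = 3693.7/0.924 = 3997.5 W.
I_p = P_in/V_p = 3997.5/120 = 33.3 A.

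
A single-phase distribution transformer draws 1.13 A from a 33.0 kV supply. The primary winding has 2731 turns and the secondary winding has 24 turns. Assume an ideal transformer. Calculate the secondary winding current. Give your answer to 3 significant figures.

I_s ≈ 129 A

I_s/I_p = N_p/N_s, so I_s = 1.13 × 2731/24 = 129 A.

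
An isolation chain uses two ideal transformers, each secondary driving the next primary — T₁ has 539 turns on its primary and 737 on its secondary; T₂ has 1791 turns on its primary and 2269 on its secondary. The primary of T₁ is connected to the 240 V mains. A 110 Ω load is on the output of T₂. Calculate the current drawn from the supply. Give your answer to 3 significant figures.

After T₁: V = 240.00 × 737/539 = 328.16 V.
After T₂: V = 328.16 × 2269/1791 = 415.75 V.
I_load = 415.75/110 = 3.7795 A, so P_out = 415.75 × 3.7795 = 1571.3 W.
All ideal ⇒ P_in = P_out, so I_supply = 1571.3/240 = 6.55 A.

I_supply ≈ 6.55 A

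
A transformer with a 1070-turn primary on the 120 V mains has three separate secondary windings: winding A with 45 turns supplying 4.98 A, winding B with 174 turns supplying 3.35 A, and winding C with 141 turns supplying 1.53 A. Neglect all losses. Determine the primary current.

V_A = 120 × 45/1070 = 5.0467 V; V_B = 120 × 174/1070 = 19.514 V; V_C = 120 × 141/1070 = 15.813 V.
P_out = V_A I_A + V_B I_B + V_C I_C = 5.0467×4.98 + 19.514×3.35 + 15.813×1.53 = 25.133 + 65.372 + 24.194 = 114.70 W.
Ideal ⇒ P_in = P_out, so I_p = P_out/V_p = 114.70/120 = 0.956 A.

I_p ≈ 0.956 A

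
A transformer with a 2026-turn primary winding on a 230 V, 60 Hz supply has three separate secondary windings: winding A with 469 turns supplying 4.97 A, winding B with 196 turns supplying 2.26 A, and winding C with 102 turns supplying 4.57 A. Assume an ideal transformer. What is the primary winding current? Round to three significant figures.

I_p ≈ 1.60 A

V_A = 230 × 469/2026 = 53.243 V; V_B = 230 × 196/2026 = 22.251 V; V_C = 230 × 102/2026 = 11.579 V.
P_out = V_A I_A + V_B I_B + V_C I_C = 53.243×4.97 + 22.251×2.26 + 11.579×4.57 = 264.62 + 50.287 + 52.918 = 367.82 W.
Ideal ⇒ P_in = P_out, so I_p = P_out/V_p = 367.82/230 = 1.60 A.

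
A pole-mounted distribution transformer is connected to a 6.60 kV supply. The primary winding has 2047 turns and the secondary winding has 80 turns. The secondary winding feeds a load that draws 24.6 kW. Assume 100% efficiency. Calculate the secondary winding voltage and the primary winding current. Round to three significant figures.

V_s ≈ 258 V, I_p ≈ 3.73 A

V_s = V_p × N_s/N_p = 6600 × 80/2047 = 257.94 V.
I_s = P/V_s = 24600/257.94 = 95.372 A.
I_p = I_s × N_s/N_p = 95.372 × 80/2047 = 3.73 A.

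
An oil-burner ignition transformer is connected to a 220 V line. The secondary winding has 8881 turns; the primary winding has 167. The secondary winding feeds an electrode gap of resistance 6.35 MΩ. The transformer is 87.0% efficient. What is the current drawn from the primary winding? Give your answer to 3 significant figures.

V_s = 220 × 8881/167 = 11700 V.
I_s = V_s/R = 11700/(6.35×10^6) = 0.0018424 A.
P_out = V_s I_s = 11700 × 0.0018424 = 21.556 W.
P_in = P_out/η = 21.556/0.870 = 24.777 W.
I_p = P_in/V_p = 24.777/220 = 0.113 A.

I_p ≈ 0.113 A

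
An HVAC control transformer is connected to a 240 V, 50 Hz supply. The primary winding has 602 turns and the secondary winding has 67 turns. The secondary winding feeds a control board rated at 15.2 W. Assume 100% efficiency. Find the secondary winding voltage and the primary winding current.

V_s ≈ 26.7 V, I_p ≈ 0.0633 A

V_s = V_p × N_s/N_p = 240 × 67/602 = 26.711 V.
I_s = P/V_s = 15.2/26.711 = 0.56905 A.
I_p = I_s × N_s/N_p = 0.56905 × 67/602 = 0.0633 A.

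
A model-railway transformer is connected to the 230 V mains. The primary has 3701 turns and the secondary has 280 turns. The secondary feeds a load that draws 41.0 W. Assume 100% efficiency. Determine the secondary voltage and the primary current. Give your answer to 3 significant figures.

V_s ≈ 17.4 V, I_p ≈ 0.178 A

V_s = V_p × N_s/N_p = 230 × 280/3701 = 17.401 V.
I_s = P/V_s = 41.0/17.401 = 2.3562 A.
I_p = I_s × N_s/N_p = 2.3562 × 280/3701 = 0.178 A.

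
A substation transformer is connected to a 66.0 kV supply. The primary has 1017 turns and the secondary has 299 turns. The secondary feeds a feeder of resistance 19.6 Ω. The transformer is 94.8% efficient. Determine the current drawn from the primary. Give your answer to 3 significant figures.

I_p ≈ 307 A

V_s = 66000 × 299/1017 = 19404 V.
I_s = V_s/R = 19404/19.6 = 990.01 A.
P_out = V_s I_s = 19404 × 990.01 = 1.9210×10^7 W.
P_in = P_out/η = 1.9210×10^7/0.948 = 2.0264×10^7 W.
I_p = P_in/V_p = 2.0264×10^7/66000 = 307 A.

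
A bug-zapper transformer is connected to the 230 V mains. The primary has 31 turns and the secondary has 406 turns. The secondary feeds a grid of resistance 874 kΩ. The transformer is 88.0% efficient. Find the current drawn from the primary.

I_p ≈ 0.0513 A

V_s = 230 × 406/31 = 3012.3 V.
I_s = V_s/R = 3012.3/874000 = 0.0034465 A.
P_out = V_s I_s = 3012.3 × 0.0034465 = 10.382 W.
P_in = P_out/η = 10.382/0.880 = 11.798 W.
I_p = P_in/V_p = 11.798/230 = 0.0513 A.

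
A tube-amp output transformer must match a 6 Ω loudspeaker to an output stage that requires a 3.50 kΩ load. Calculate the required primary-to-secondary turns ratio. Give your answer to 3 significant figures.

Z_p/Z_s = (N_p/N_s)², so N_p/N_s = √(3500/6) = √583 = 24.2.

N_p/N_s ≈ 24.2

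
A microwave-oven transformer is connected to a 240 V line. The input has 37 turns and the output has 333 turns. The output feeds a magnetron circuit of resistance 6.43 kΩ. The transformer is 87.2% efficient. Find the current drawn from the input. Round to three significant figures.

V_out = 240 × 333/37 = 2160.0 V.
I_out = V_out/R = 2160.0/6430 = 0.33593 A.
P_out = V_out I_out = 2160.0 × 0.33593 = 725.60 W.
P_in = P_out/η = 725.60/0.872 = 832.11 W.
I_in = P_in/V_in = 832.11/240 = 3.47 A.

I_in ≈ 3.47 A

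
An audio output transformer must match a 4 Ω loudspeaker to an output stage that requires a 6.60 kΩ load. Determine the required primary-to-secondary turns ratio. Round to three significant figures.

N_p/N_s ≈ 40.6

Z_p/Z_s = (N_p/N_s)², so N_p/N_s = √(6600/4) = √1650 = 40.6.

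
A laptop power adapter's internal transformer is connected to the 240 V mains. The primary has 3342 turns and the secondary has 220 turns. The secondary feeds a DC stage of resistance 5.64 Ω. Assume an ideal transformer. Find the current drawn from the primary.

V_s = V_p × N_s/N_p = 240 × 220/3342 = 15.799 V.
I_s = V_s/R = 15.799/5.64 = 2.8012 A.
For an ideal transformer I_p N_p = I_s N_s, so I_p = 2.8012 × 220/3342 = 0.184 A.

I_p ≈ 0.184 A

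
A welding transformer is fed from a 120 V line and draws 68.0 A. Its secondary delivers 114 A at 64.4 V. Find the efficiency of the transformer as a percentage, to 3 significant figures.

P_in = 120 × 68.0 = 8160.00 W.
P_out = 64.4 × 114 = 7341.60 W.
η = P_out/P_in = 7341.60/8160.00 = 0.900.

η ≈ 90.0%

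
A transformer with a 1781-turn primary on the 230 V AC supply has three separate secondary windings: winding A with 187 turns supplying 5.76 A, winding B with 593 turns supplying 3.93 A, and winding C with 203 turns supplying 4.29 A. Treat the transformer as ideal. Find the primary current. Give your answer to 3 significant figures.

I_p ≈ 2.40 A

V_A = 230 × 187/1781 = 24.149 V; V_B = 230 × 593/1781 = 76.581 V; V_C = 230 × 203/1781 = 26.216 V.
P_out = V_A I_A + V_B I_B + V_C I_C = 24.149×5.76 + 76.581×3.93 + 26.216×4.29 = 139.10 + 300.96 + 112.46 = 552.53 W.
Ideal ⇒ P_in = P_out, so I_p = P_out/V_p = 552.53/230 = 2.40 A.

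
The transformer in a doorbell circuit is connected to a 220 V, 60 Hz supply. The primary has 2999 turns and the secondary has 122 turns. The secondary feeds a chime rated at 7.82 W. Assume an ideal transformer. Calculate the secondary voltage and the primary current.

V_s = V_p × N_s/N_p = 220 × 122/2999 = 8.9496 V.
I_s = P/V_s = 7.82/8.9496 = 0.87378 A.
I_p = I_s × N_s/N_p = 0.87378 × 122/2999 = 0.0355 A.

V_s ≈ 8.95 V, I_p ≈ 0.0355 A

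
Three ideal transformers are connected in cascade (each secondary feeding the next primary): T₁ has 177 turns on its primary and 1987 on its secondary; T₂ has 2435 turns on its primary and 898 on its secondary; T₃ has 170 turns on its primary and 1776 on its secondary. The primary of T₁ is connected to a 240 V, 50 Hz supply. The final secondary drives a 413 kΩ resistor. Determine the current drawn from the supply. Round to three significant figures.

Secondary of T₁: V = 240.00 × 1987/177 = 2694.2 V.
Secondary of T₂: V = 2694.2 × 898/2435 = 993.60 V.
Secondary of T₃: V = 993.60 × 1776/170 = 10380 V.
I_load = 10380/413000 = 0.025134 A, so P_out = 10380 × 0.025134 = 260.89 W.
All ideal ⇒ P_in = P_out, so I_supply = 260.89/240 = 1.09 A.

I_supply ≈ 1.09 A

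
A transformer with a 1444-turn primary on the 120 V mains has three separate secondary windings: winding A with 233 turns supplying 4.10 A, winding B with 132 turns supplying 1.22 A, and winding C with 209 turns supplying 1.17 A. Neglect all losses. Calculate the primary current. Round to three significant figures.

V_A = 120 × 233/1444 = 19.363 V; V_B = 120 × 132/1444 = 10.970 V; V_C = 120 × 209/1444 = 17.368 V.
P_out = V_A I_A + V_B I_B + V_C I_C = 19.363×4.10 + 10.970×1.22 + 17.368×1.17 = 79.388 + 13.383 + 20.321 = 113.09 W.
Ideal ⇒ P_in = P_out, so I_p = P_out/V_p = 113.09/120 = 0.942 A.

I_p ≈ 0.942 A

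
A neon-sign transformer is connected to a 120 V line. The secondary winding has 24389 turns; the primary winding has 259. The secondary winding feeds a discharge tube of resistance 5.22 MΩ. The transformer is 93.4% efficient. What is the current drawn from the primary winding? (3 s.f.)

I_p ≈ 0.218 A

V_s = 120 × 24389/259 = 11300 V.
I_s = V_s/R = 11300/(5.22×10^6) = 0.0021647 A.
P_out = V_s I_s = 11300 × 0.0021647 = 24.461 W.
P_in = P_out/η = 24.461/0.934 = 26.190 W.
I_p = P_in/V_p = 26.190/120 = 0.218 A.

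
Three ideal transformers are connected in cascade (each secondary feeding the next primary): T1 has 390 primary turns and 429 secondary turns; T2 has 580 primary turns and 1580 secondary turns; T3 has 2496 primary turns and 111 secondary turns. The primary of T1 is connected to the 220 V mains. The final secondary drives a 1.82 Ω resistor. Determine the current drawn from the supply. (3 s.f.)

I_supply ≈ 2.15 A

After T1: V = 220.00 × 429/390 = 242.00 V.
After T2: V = 242.00 × 1580/580 = 659.24 V.
After T3: V = 659.24 × 111/2496 = 29.317 V.
I_load = 29.317/1.82 = 16.108 A, so P_out = 29.317 × 16.108 = 472.25 W.
All ideal ⇒ P_in = P_out, so I_supply = 472.25/220 = 2.15 A.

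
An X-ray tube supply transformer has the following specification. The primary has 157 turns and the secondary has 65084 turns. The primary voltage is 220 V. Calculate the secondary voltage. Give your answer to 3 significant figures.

V_s/V_p = N_s/N_p, so V_s = 220 × 65084/157 = 91200 V.

V_s ≈ 91200 V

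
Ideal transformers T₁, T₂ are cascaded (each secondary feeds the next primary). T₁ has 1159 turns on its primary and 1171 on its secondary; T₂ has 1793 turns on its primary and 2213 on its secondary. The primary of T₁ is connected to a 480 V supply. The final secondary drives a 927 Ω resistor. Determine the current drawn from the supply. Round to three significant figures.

After T₁: V = 480.00 × 1171/1159 = 484.97 V.
After T₂: V = 484.97 × 2213/1793 = 598.57 V.
I_load = 598.57/927 = 0.64571 A, so P_out = 598.57 × 0.64571 = 386.50 W.
All ideal ⇒ P_in = P_out, so I_supply = 386.50/480 = 0.805 A.

I_supply ≈ 0.805 A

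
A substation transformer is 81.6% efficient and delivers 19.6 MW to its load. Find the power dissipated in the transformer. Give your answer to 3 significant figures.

P_in = P_out/η = 1.96×10^7/0.816 = 2.40196×10^7 W.
P_loss = P_in − P_out = 2.40196×10^7 − 1.96×10^7 = 4.42×10^6 W.

P_loss ≈ 4.42×10^6 W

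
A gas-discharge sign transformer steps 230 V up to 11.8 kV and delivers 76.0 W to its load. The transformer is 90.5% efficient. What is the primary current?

I_p ≈ 0.365 A

P_in = P_out/η = 76.0/0.905 = 83.978 W.
I_p = P_in/V_p = 83.978/230 = 0.365 A.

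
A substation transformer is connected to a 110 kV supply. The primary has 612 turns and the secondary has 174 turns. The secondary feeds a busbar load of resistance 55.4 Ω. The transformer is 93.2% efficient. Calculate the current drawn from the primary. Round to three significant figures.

I_p ≈ 172 A

V_s = 110000 × 174/612 = 31275 V.
I_s = V_s/R = 31275/55.4 = 564.52 A.
P_out = V_s I_s = 31275 × 564.52 = 1.7655×10^7 W.
P_in = P_out/η = 1.7655×10^7/0.932 = 1.8943×10^7 W.
I_p = P_in/V_p = 1.8943×10^7/110000 = 172 A.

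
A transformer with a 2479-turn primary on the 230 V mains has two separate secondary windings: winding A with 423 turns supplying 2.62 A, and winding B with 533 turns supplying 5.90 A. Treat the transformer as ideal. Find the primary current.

V_A = 230 × 423/2479 = 39.246 V; V_B = 230 × 533/2479 = 49.451 V.
P_out = V_A I_A + V_B I_B = 39.246×2.62 + 49.451×5.90 = 102.82 + 291.76 = 394.59 W.
Ideal ⇒ P_in = P_out, so I_p = P_out/V_p = 394.59/230 = 1.72 A.

I_p ≈ 1.72 A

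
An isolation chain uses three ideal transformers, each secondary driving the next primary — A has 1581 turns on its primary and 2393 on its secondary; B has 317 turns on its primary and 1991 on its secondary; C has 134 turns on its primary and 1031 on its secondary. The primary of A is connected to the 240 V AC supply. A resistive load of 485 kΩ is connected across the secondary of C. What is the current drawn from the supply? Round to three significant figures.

After A: V = 240.00 × 2393/1581 = 363.26 V.
After B: V = 363.26 × 1991/317 = 2281.6 V.
After C: V = 2281.6 × 1031/134 = 17554 V.
I_load = 17554/485000 = 0.036195 A, so P_out = 17554 × 0.036195 = 635.38 W.
All ideal ⇒ P_in = P_out, so I_supply = 635.38/240 = 2.65 A.

I_supply ≈ 2.65 A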